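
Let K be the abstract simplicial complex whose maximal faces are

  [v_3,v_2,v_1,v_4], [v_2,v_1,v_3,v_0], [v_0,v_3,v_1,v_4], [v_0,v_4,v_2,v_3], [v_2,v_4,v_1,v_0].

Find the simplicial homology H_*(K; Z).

Take the total order v_0 < v_1 < v_2 < v_3 < v_4 on the vertex set. Then K (dimension 3) consists of the simplices:

  0-simplices (5): [v_0], [v_1], [v_2], [v_3], [v_4]
  1-simplices (10): [v_0,v_1], [v_0,v_2], [v_0,v_3], [v_0,v_4], [v_1,v_2], [v_1,v_3], [v_1,v_4], [v_2,v_3], [v_2,v_4], [v_3,v_4]
  2-simplices (10): [v_0,v_1,v_2], [v_0,v_1,v_3], [v_0,v_1,v_4], [v_0,v_2,v_3], [v_0,v_2,v_4], [v_0,v_3,v_4], [v_1,v_2,v_3], [v_1,v_2,v_4], [v_1,v_3,v_4], [v_2,v_3,v_4]
  3-simplices (5): [v_0,v_1,v_2,v_3], [v_0,v_1,v_2,v_4], [v_0,v_1,v_3,v_4], [v_0,v_2,v_3,v_4], [v_1,v_2,v_3,v_4]

giving chain groups C_0 ≅ Z^5, C_1 ≅ Z^10, C_2 ≅ Z^10, C_3 ≅ Z^5.

Boundary ∂_1: C_1 → C_0 is given by ∂[p,q] = [q] − [p].
This gives a 5×10 integer matrix of rank 4; reducing to Smith normal form yields diagonal entries (1,1,1,1).

Boundary ∂_2: C_2 → C_1 sends each 2-simplex [p,q,r] to [q,r] − [p,r] + [p,q]. For instance
  ∂[v_1,v_2,v_3] = [v_2,v_3] − [v_1,v_3] + [v_1,v_2],
  ∂[v_0,v_1,v_4] = [v_1,v_4] − [v_0,v_4] + [v_0,v_1].
The resulting 10×10 matrix has rank 6, and its Smith normal form has invariant factors (1,1,1,1,1,1).

Boundary ∂_3: C_3 → C_2 sends each 3-simplex σ to the alternating sum Σ_i (−1)^i (σ with its i-th vertex removed). For instance
  ∂[v_0,v_2,v_3,v_4] = [v_2,v_3,v_4] − [v_0,v_3,v_4] + [v_0,v_2,v_4] − [v_0,v_2,v_3],
  ∂[v_0,v_1,v_2,v_4] = [v_1,v_2,v_4] − [v_0,v_2,v_4] + [v_0,v_1,v_4] − [v_0,v_1,v_2].
As a 10×5 matrix over Z this has rank 4, with invariant factors (1,1,1,1).

From H_k ≅ ker(∂_k) / im(∂_{k+1}) we obtain:

  H_0: rank C_0 − rank ∂_1 = 5 − 4 = 1, and the invariant factors of ∂_1 are all 1, so H_0 = Z.
  H_1: rank ker ∂_1 − rank ∂_2 = (10 − 4) − 6 = 0, and the invariant factors of ∂_2 are all 1, so H_1 = 0.
  H_2: rank ker ∂_2 − rank ∂_3 = (10 − 6) − 4 = 0, and the invariant factors of ∂_3 are all 1, so H_2 = 0.
  H_3: rank ker ∂_3 − rank ∂_4 = (5 − 4) − 0 = 1, and there is no ∂_4, so H_3 = Z.

(K is a triangulation of the 3-sphere S^3.)

H_0 = Z,  H_1 = 0,  H_2 = 0,  H_3 = Z.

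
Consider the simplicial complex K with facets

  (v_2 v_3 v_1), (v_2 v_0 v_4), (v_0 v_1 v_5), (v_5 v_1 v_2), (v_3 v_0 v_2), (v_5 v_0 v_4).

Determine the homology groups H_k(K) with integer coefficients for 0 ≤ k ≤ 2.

H_0 ≅ Z,  H_1 ≅ Z,  H_2 = 0.

Take the total order v_0 < v_1 < v_2 < v_3 < v_4 < v_5 on the vertex set. Then K (dimension 2) consists of the simplices:

  0-simplices (6): [v_0], [v_1], [v_2], [v_3], [v_4], [v_5]
  1-simplices (12): [v_0,v_1], [v_0,v_2], [v_0,v_3], [v_0,v_4], [v_0,v_5], [v_1,v_2], [v_1,v_3], [v_1,v_5], [v_2,v_3], [v_2,v_4], [v_2,v_5], [v_4,v_5]
  2-simplices (6): [v_0,v_1,v_5], [v_0,v_2,v_3], [v_0,v_2,v_4], [v_0,v_4,v_5], [v_1,v_2,v_3], [v_1,v_2,v_5]

Hence C_0 ≅ Z^6, C_1 ≅ Z^12, C_2 ≅ Z^6.

The boundary map ∂_1: C_1 → C_0 maps an edge to its endpoints' difference, ∂[p,q] = q − p.
The 6×12 boundary matrix has rank 5 and Smith normal form diag(1,1,1,1,1).

Boundary ∂_2: C_2 → C_1 maps a triangle to the signed sum of its edges. For instance
  ∂[v_0,v_2,v_3] = [v_2,v_3] − [v_0,v_3] + [v_0,v_2],
  ∂[v_1,v_2,v_5] = [v_2,v_5] − [v_1,v_5] + [v_1,v_2].
The 12×6 boundary matrix has rank 6 and Smith normal form diag(1,1,1,1,1,1).

Reading off H_k = ker ∂_k / im ∂_{k+1}:

  H_0: rank C_0 − rank ∂_1 = 6 − 5 = 1, and the invariant factors of ∂_1 are all 1, so H_0 = Z.
  H_1: rank ker ∂_1 − rank ∂_2 = (12 − 5) − 6 = 1, and the invariant factors of ∂_2 are all 1, so H_1 = Z.
  H_2: rank ker ∂_2 − rank ∂_3 = (6 − 6) − 0 = 0, and there is no ∂_3, so H_2 = 0.

As a check, the Euler characteristic is 6 − 12 + 6 = 0, which agrees with 1 − 1 + 0 = 0.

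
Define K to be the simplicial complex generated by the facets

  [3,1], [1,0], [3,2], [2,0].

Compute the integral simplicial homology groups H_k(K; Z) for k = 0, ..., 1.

H_0 = Z,  H_1 = Z.

Fix the vertex order 0 < 1 < 2 < 3 and write every simplex with vertices in increasing order. Then dim K = 1 and the simplices of K are:

  0-simplices (4): [0], [1], [2], [3]
  1-simplices (4): [0,1], [0,2], [1,3], [2,3]

Hence C_0 ≅ Z^4, C_1 ≅ Z^4.

∂_1: C_1 → C_0 is given by ∂[p,q] = [q] − [p].
The 4×4 boundary matrix has rank 3 and Smith normal form diag(1,1,1).

Reading off H_k = ker ∂_k / im ∂_{k+1}:

  H_0: rank C_0 − rank ∂_1 = 4 − 3 = 1, and the invariant factors of ∂_1 are all 1, so H_0 = Z.
  H_1: rank ker ∂_1 − rank ∂_2 = (4 − 3) − 0 = 1, and there is no ∂_2, so H_1 = Z.

(K is a triangulation of the circle S^1.)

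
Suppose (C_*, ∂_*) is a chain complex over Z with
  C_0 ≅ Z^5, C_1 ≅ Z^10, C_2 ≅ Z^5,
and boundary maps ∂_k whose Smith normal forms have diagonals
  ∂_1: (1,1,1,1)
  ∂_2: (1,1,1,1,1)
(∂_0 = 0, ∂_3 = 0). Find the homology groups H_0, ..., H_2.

H_0: b_0 = 5 − 0 − 4 = 1; torsion from ∂_1 factors > 1: none. So H_0 = Z.
H_1: b_1 = 10 − 4 − 5 = 1; torsion from ∂_2 factors > 1: none. So H_1 = Z.
H_2: b_2 = 5 − 5 − 0 = 0; torsion from ∂_3 factors > 1: none. So H_2 = 0.

H_0 = Z,  H_1 = Z,  H_2 = 0.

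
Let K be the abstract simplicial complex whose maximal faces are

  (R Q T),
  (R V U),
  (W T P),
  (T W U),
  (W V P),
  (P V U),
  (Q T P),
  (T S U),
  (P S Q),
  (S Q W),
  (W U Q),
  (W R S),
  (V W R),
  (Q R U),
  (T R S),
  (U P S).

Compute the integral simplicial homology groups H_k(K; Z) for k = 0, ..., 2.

K has 8 vertices, 24 edges, 16 triangles.
rank ∂_0 = 0, rank ∂_1 = 7 ⇒ b_0 = 8 − 0 − 7 = 1; all invariant factors of ∂_1 are 1 so no torsion. So H_0 ≅ Z.
rank ∂_1 = 7, rank ∂_2 = 15 ⇒ b_1 = 24 − 7 − 15 = 2; all invariant factors of ∂_2 are 1 so no torsion. So H_1 ≅ Z^2.
rank ∂_2 = 15, rank ∂_3 = 0 ⇒ b_2 = 16 − 15 − 0 = 1. So H_2 ≅ Z.

H_0 ≅ Z,  H_1 ≅ Z^2,  H_2 ≅ Z.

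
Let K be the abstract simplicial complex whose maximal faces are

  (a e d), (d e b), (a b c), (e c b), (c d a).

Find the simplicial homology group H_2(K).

H_2 ≅ 0.

K has 5 vertices, 10 edges, 5 triangles.
rank ∂_2 = 5, rank ∂_3 = 0 ⇒ b_2 = 5 − 5 − 0 = 0. So H_2 = 0.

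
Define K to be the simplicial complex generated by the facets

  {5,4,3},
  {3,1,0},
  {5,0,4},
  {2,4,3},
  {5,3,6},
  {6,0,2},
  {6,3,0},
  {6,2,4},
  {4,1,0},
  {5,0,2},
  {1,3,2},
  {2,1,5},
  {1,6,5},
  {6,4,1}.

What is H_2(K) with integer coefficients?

H_2 ≅ Z.

We work with the vertex ordering 0 < 1 < 2 < 3 < 4 < 5 < 6. The simplices of K, each written with vertices in increasing order, are:

  0-simplices (7): [0], [1], [2], [3], [4], [5], [6]
  1-simplices (21): [0,1], [0,2], [0,3], [0,4], [0,5], [0,6], [1,2], [1,3], [1,4], [1,5], [1,6], [2,3], [2,4], [2,5], [2,6], [3,4], [3,5], [3,6], [4,5], [4,6], [5,6]
  2-simplices (14): [0,1,3], [0,1,4], [0,2,5], [0,2,6], [0,3,6], [0,4,5], [1,2,3], [1,2,5], [1,4,6], [1,5,6], [2,3,4], [2,4,6], [3,4,5], [3,5,6]

so the chain groups are C_0 ≅ Z^7, C_1 ≅ Z^21, C_2 ≅ Z^14.

The boundary map ∂_1: C_1 → C_0 is given by ∂[p,q] = [q] − [p]. For instance
  ∂[1,6] = [6] − [1].
The resulting 7×21 matrix has rank 6, and its Smith normal form has invariant factors (1,1,1,1,1,1).

The boundary map ∂_2: C_2 → C_1 sends each 2-simplex [p,q,r] to [q,r] − [p,r] + [p,q]. For instance
  ∂[3,5,6] = [5,6] − [3,6] + [3,5],
  ∂[1,2,5] = [2,5] − [1,5] + [1,2].
This gives a 21×14 integer matrix of rank 13; reducing to Smith normal form yields diagonal entries (1,1,1,1,1,1,1,1,1,1,1,1,1).

Now H_k = ker ∂_k / im ∂_{k+1}, so:

  H_2: rank ker ∂_2 − rank ∂_3 = (14 − 13) − 0 = 1, and there is no ∂_3, so H_2 ≅ Z.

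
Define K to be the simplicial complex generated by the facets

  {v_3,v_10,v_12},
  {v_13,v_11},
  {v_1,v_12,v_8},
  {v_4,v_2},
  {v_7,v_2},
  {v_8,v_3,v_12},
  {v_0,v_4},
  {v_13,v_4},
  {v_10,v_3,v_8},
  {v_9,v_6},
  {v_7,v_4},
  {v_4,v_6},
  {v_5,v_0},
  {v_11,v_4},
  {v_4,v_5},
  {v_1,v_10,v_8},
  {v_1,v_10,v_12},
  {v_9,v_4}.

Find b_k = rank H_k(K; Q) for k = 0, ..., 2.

b_0 = 2, b_1 = 4, b_2 = 1.

Take the total order v_0 < v_1 < v_2 < v_3 < v_4 < v_5 < v_6 < v_7 < v_8 < v_9 < v_10 < v_11 < v_12 < v_13 on the vertex set. Then K (dimension 2) consists of the simplices:

  0-simplices (14): [v_0], [v_1], [v_2], [v_3], [v_4], [v_5], [v_6], [v_7], [v_8], [v_9], [v_10], [v_11], [v_12], [v_13]
  1-simplices (21): (21 of them)
  2-simplices (6): [v_1,v_8,v_10], [v_1,v_8,v_12], [v_1,v_10,v_12], [v_3,v_8,v_10], [v_3,v_8,v_12], [v_3,v_10,v_12]

giving chain groups C_0 ≅ Z^14, C_1 ≅ Z^21, C_2 ≅ Z^6.

Boundary ∂_1: C_1 → C_0 is given by ∂[p,q] = [q] − [p].
The resulting 14×21 matrix has rank 12, and its Smith normal form has invariant factors (1,1,1,1,1,1,1,1,1,1,1,1).

Boundary ∂_2: C_2 → C_1 maps a triangle to the signed sum of its edges. For instance
  ∂[v_1,v_8,v_12] = [v_8,v_12] − [v_1,v_12] + [v_1,v_8],
  ∂[v_1,v_10,v_12] = [v_10,v_12] − [v_1,v_12] + [v_1,v_10].
As a 21×6 matrix over Z this has rank 5, with invariant factors (1,1,1,1,1).

Reading off H_k = ker ∂_k / im ∂_{k+1}:

  H_0: rank C_0 − rank ∂_1 = 14 − 12 = 2, and the invariant factors of ∂_1 are all 1, so H_0 = Z^2.
  H_1: rank ker ∂_1 − rank ∂_2 = (21 − 12) − 5 = 4, and the invariant factors of ∂_2 are all 1, so H_1 = Z^4.
  H_2: rank ker ∂_2 − rank ∂_3 = (6 − 5) − 0 = 1, and there is no ∂_3, so H_2 = Z.

(K is a triangulation of the disjoint union of the 2-sphere S^2 and a wedge of 4 circles.)

Hence the Betti numbers are b_0 = 2, b_1 = 4, b_2 = 1.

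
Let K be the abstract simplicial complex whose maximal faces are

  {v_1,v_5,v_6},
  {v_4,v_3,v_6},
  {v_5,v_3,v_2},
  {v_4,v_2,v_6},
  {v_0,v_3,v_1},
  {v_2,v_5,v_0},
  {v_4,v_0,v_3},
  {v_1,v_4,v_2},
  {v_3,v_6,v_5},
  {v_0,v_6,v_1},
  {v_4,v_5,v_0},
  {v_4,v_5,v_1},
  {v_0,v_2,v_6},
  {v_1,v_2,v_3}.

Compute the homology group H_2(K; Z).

K has 7 vertices, 21 edges, 14 triangles.
rank ∂_2 = 13, rank ∂_3 = 0 ⇒ b_2 = 14 − 13 − 0 = 1. So H_2 ≅ Z.

H_2 = Z.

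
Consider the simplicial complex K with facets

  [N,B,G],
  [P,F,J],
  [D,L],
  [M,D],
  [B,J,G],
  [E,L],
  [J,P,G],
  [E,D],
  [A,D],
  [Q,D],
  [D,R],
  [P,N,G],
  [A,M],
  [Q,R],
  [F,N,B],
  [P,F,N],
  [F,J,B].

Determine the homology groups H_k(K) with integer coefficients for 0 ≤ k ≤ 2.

Order the vertices as A < B < D < E < F < G < J < L < M < N < P < Q < R. Listing each simplex with vertices in this order, K has dimension 2 with simplices:

  0-simplices (13): A, B, D, E, F, G, J, L, M, N, P, Q, R
  1-simplices (21): AD, AM, BF, BG, BJ, BN, DE, DL, DM, DQ, DR, EL, FJ, FN, FP, GJ, GN, GP, JP, NP, QR
  2-simplices (8): BFJ, BFN, BGJ, BGN, FJP, FNP, GJP, GNP

giving chain groups C_0 ≅ Z^13, C_1 ≅ Z^21, C_2 ≅ Z^8.

The boundary map ∂_1: C_1 → C_0 maps an edge to its endpoints' difference, ∂[p,q] = q − p. For instance
  ∂FJ = J − F.
This gives a 13×21 integer matrix of rank 11; reducing to Smith normal form yields diagonal entries (1,1,1,1,1,1,1,1,1,1,1).

The boundary map ∂_2: C_2 → C_1 acts by ∂[p,q,r] = [q,r] − [p,r] + [p,q]. For instance
  ∂BGJ = GJ − BJ + BG,
  ∂FJP = JP − FP + FJ.
As a 21×8 matrix over Z this has rank 7, with invariant factors (1,1,1,1,1,1,1).

Reading off H_k = ker ∂_k / im ∂_{k+1}:

  H_0: rank C_0 − rank ∂_1 = 13 − 11 = 2, and the invariant factors of ∂_1 are all 1, so H_0 = Z^2.
  H_1: rank ker ∂_1 − rank ∂_2 = (21 − 11) − 7 = 3, and the invariant factors of ∂_2 are all 1, so H_1 = Z^3.
  H_2: rank ker ∂_2 − rank ∂_3 = (8 − 7) − 0 = 1, and there is no ∂_3, so H_2 = Z.

H_0 = Z^2,  H_1 = Z^3,  H_2 = Z.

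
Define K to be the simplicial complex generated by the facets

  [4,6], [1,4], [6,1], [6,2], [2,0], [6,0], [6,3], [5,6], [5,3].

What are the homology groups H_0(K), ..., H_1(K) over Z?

K has 7 vertices, 9 edges.
rank ∂_0 = 0, rank ∂_1 = 6 ⇒ b_0 = 7 − 0 − 6 = 1; all invariant factors of ∂_1 are 1 so no torsion. So H_0 = Z.
rank ∂_1 = 6, rank ∂_2 = 0 ⇒ b_1 = 9 − 6 − 0 = 3. So H_1 = Z^3.

H_0 = Z,  H_1 = Z^3.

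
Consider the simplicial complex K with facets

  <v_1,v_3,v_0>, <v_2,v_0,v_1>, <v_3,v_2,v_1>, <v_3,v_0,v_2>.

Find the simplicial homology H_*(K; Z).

Take the total order v_0 < v_1 < v_2 < v_3 on the vertex set. Then K (dimension 2) consists of the simplices:

  0-simplices (4): [v_0], [v_1], [v_2], [v_3]
  1-simplices (6): [v_0,v_1], [v_0,v_2], [v_0,v_3], [v_1,v_2], [v_1,v_3], [v_2,v_3]
  2-simplices (4): [v_0,v_1,v_2], [v_0,v_1,v_3], [v_0,v_2,v_3], [v_1,v_2,v_3]

giving chain groups C_0 ≅ Z^4, C_1 ≅ Z^6, C_2 ≅ Z^4.

The boundary map ∂_1: C_1 → C_0 maps an edge to its endpoints' difference, ∂[p,q] = q − p. For instance
  ∂[v_1,v_3] = [v_3] − [v_1].
The 4×6 boundary matrix has rank 3 and Smith normal form diag(1,1,1).

∂_2: C_2 → C_1 sends each 2-simplex [p,q,r] to [q,r] − [p,r] + [p,q]. For instance
  ∂[v_0,v_1,v_3] = [v_1,v_3] − [v_0,v_3] + [v_0,v_1],
  ∂[v_0,v_1,v_2] = [v_1,v_2] − [v_0,v_2] + [v_0,v_1].
The resulting 6×4 matrix has rank 3, and its Smith normal form has invariant factors (1,1,1).

Computing H_k = (kernel of ∂_k) / (image of ∂_{k+1}):

  H_0: rank C_0 − rank ∂_1 = 4 − 3 = 1, and the invariant factors of ∂_1 are all 1, so H_0 ≅ Z.
  H_1: rank ker ∂_1 − rank ∂_2 = (6 − 3) − 3 = 0, and the invariant factors of ∂_2 are all 1, so H_1 ≅ 0.
  H_2: rank ker ∂_2 − rank ∂_3 = (4 − 3) − 0 = 1, and there is no ∂_3, so H_2 ≅ Z.

H_0 = Z,  H_1 = 0,  H_2 = Z.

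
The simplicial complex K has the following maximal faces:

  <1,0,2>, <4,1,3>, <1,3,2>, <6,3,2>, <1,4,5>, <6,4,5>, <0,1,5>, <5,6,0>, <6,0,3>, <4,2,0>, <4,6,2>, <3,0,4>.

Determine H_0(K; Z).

Fix the vertex order 0 < 1 < 2 < 3 < 4 < 5 < 6 and write every simplex with vertices in increasing order. Then dim K = 2 and the simplices of K are:

  0-simplices (7): [0], [1], [2], [3], [4], [5], [6]
  1-simplices (18): [0,1], [0,2], [0,3], [0,4], [0,5], [0,6], [1,2], [1,3], [1,4], [1,5], [2,3], [2,4], [2,6], [3,4], [3,6], [4,5], [4,6], [5,6]
  2-simplices (12): [0,1,2], [0,1,5], [0,2,4], [0,3,4], [0,3,6], [0,5,6], [1,2,3], [1,3,4], [1,4,5], [2,3,6], [2,4,6], [4,5,6]

so the chain groups are C_0 ≅ Z^7, C_1 ≅ Z^18, C_2 ≅ Z^12.

The boundary map ∂_1: C_1 → C_0 sends each edge [p,q] (with p < q) to q − p. For instance
  ∂[0,6] = [6] − [0].
This gives a 7×18 integer matrix of rank 6; reducing to Smith normal form yields diagonal entries (1,1,1,1,1,1).

∂_2: C_2 → C_1 maps a triangle to the signed sum of its edges. For instance
  ∂[0,3,4] = [3,4] − [0,4] + [0,3],
  ∂[2,3,6] = [3,6] − [2,6] + [2,3].
As a 18×12 matrix over Z this has rank 12, with invariant factors (1,1,1,1,1,1,1,1,1,1,1,2).

Reading off H_k = ker ∂_k / im ∂_{k+1}:

  H_0: rank C_0 − rank ∂_1 = 7 − 6 = 1, and the invariant factors of ∂_1 are all 1, so H_0 = Z.

(K is a triangulation of the real projective plane RP^2.)

H_0 ≅ Z.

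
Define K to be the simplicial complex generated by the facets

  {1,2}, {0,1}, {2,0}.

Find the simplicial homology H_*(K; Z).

Take the total order 0 < 1 < 2 on the vertex set. Then K (dimension 1) consists of the simplices:

  0-simplices (3): [0], [1], [2]
  1-simplices (3): [0,1], [0,2], [1,2]

so the chain groups are C_0 ≅ Z^3, C_1 ≅ Z^3.

The boundary map ∂_1: C_1 → C_0 is given by ∂[p,q] = [q] − [p]. For instance
  ∂[1,2] = [2] − [1].
The 3×3 boundary matrix has rank 2 and Smith normal form diag(1,1).

Reading off H_k = ker ∂_k / im ∂_{k+1}:

  H_0: rank C_0 − rank ∂_1 = 3 − 2 = 1, and the invariant factors of ∂_1 are all 1, so H_0 ≅ Z.
  H_1: rank ker ∂_1 − rank ∂_2 = (3 − 2) − 0 = 1, and there is no ∂_2, so H_1 ≅ Z.

As a check, the Euler characteristic is 3 − 3 = 0, which agrees with 1 − 1 = 0.

H_0 = Z,  H_1 = Z.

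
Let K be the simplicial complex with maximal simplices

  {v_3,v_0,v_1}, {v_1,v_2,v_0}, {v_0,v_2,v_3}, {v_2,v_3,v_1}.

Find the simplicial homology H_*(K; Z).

Take the total order v_0 < v_1 < v_2 < v_3 on the vertex set. Then K (dimension 2) consists of the simplices:

  0-simplices (4): [v_0], [v_1], [v_2], [v_3]
  1-simplices (6): [v_0,v_1], [v_0,v_2], [v_0,v_3], [v_1,v_2], [v_1,v_3], [v_2,v_3]
  2-simplices (4): [v_0,v_1,v_2], [v_0,v_1,v_3], [v_0,v_2,v_3], [v_1,v_2,v_3]

Hence C_0 ≅ Z^4, C_1 ≅ Z^6, C_2 ≅ Z^4.

The boundary map ∂_1: C_1 → C_0 maps an edge to its endpoints' difference, ∂[p,q] = q − p. For instance
  ∂[v_0,v_3] = [v_3] − [v_0].
As a 4×6 matrix over Z this has rank 3, with invariant factors (1,1,1).

Boundary ∂_2: C_2 → C_1 acts by ∂[p,q,r] = [q,r] − [p,r] + [p,q]. For instance
  ∂[v_1,v_2,v_3] = [v_2,v_3] − [v_1,v_3] + [v_1,v_2],
  ∂[v_0,v_1,v_2] = [v_1,v_2] − [v_0,v_2] + [v_0,v_1].
This gives a 6×4 integer matrix of rank 3; reducing to Smith normal form yields diagonal entries (1,1,1).

Reading off H_k = ker ∂_k / im ∂_{k+1}:

  H_0: rank C_0 − rank ∂_1 = 4 − 3 = 1, and the invariant factors of ∂_1 are all 1, so H_0 ≅ Z.
  H_1: rank ker ∂_1 − rank ∂_2 = (6 − 3) − 3 = 0, and the invariant factors of ∂_2 are all 1, so H_1 ≅ 0.
  H_2: rank ker ∂_2 − rank ∂_3 = (4 − 3) − 0 = 1, and there is no ∂_3, so H_2 ≅ Z.

(K is a triangulation of the 2-sphere S^2.)

H_0 ≅ Z,  H_1 = 0,  H_2 ≅ Z.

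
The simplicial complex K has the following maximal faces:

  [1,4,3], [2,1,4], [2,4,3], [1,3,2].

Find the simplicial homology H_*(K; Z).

Order the vertices as 1 < 2 < 3 < 4. Listing each simplex with vertices in this order, K has dimension 2 with simplices:

  0-simplices (4): [1], [2], [3], [4]
  1-simplices (6): [1,2], [1,3], [1,4], [2,3], [2,4], [3,4]
  2-simplices (4): [1,2,3], [1,2,4], [1,3,4], [2,3,4]

so the chain groups are C_0 ≅ Z^4, C_1 ≅ Z^6, C_2 ≅ Z^4.

Boundary ∂_1: C_1 → C_0 is given by ∂[p,q] = [q] − [p]. For instance
  ∂[3,4] = [4] − [3].
As a 4×6 matrix over Z this has rank 3, with invariant factors (1,1,1).

∂_2: C_2 → C_1 acts by ∂[p,q,r] = [q,r] − [p,r] + [p,q]. For instance
  ∂[1,3,4] = [3,4] − [1,4] + [1,3],
  ∂[1,2,3] = [2,3] − [1,3] + [1,2].
This gives a 6×4 integer matrix of rank 3; reducing to Smith normal form yields diagonal entries (1,1,1).

Computing H_k = (kernel of ∂_k) / (image of ∂_{k+1}):

  H_0: rank C_0 − rank ∂_1 = 4 − 3 = 1, and the invariant factors of ∂_1 are all 1, so H_0 ≅ Z.
  H_1: rank ker ∂_1 − rank ∂_2 = (6 − 3) − 3 = 0, and the invariant factors of ∂_2 are all 1, so H_1 ≅ 0.
  H_2: rank ker ∂_2 − rank ∂_3 = (4 − 3) − 0 = 1, and there is no ∂_3, so H_2 ≅ Z.

H_0 = Z,  H_1 = 0,  H_2 = Z.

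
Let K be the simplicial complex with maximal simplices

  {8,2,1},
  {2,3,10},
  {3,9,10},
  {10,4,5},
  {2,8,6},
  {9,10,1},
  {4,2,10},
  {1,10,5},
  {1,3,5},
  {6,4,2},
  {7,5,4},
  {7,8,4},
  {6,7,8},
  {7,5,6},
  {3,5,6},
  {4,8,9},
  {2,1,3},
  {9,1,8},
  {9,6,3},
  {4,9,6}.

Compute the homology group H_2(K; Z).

H_2 ≅ 0.

Order the vertices as 1 < 2 < 3 < 4 < 5 < 6 < 7 < 8 < 9 < 10. Listing each simplex with vertices in this order, K has dimension 2 with simplices:

  0-simplices (10): [1], [2], [3], [4], [5], [6], [7], [8], [9], [10]
  1-simplices (30): (30 of them)
  2-simplices (20): (20 of them)

so the chain groups are C_0 ≅ Z^10, C_1 ≅ Z^30, C_2 ≅ Z^20.

∂_1: C_1 → C_0 is given by ∂[p,q] = [q] − [p]. For instance
  ∂[3,6] = [6] − [3].
The 10×30 boundary matrix has rank 9 and Smith normal form diag(1,1,1,1,1,1,1,1,1).

∂_2: C_2 → C_1 maps a triangle to the signed sum of its edges. For instance
  ∂[4,5,10] = [5,10] − [4,10] + [4,5],
  ∂[3,9,10] = [9,10] − [3,10] + [3,9].
As a 30×20 matrix over Z this has rank 20, with invariant factors (1,1,1,1,1,1,1,1,1,1,1,1,1,1,1,1,1,1,1,2).

From H_k ≅ ker(∂_k) / im(∂_{k+1}) we obtain:

  H_2: rank ker ∂_2 − rank ∂_3 = (20 − 20) − 0 = 0, and there is no ∂_3, so H_2 = 0.

(K is a triangulation of the Klein bottle.)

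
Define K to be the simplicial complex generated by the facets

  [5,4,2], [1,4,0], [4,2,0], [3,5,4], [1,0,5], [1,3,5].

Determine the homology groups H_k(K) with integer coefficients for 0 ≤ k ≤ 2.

H_0 = Z,  H_1 = Z,  H_2 = 0.

Order the vertices as 0 < 1 < 2 < 3 < 4 < 5. Listing each simplex with vertices in this order, K has dimension 2 with simplices:

  0-simplices (6): [0], [1], [2], [3], [4], [5]
  1-simplices (12): [0,1], [0,2], [0,4], [0,5], [1,3], [1,4], [1,5], [2,4], [2,5], [3,4], [3,5], [4,5]
  2-simplices (6): [0,1,4], [0,1,5], [0,2,4], [1,3,5], [2,4,5], [3,4,5]

giving chain groups C_0 ≅ Z^6, C_1 ≅ Z^12, C_2 ≅ Z^6.

∂_1: C_1 → C_0 maps an edge to its endpoints' difference, ∂[p,q] = q − p. For instance
  ∂[3,4] = [4] − [3].
The 6×12 boundary matrix has rank 5 and Smith normal form diag(1,1,1,1,1).

The boundary map ∂_2: C_2 → C_1 sends each 2-simplex [p,q,r] to [q,r] − [p,r] + [p,q]. For instance
  ∂[0,1,5] = [1,5] − [0,5] + [0,1],
  ∂[0,2,4] = [2,4] − [0,4] + [0,2].
As a 12×6 matrix over Z this has rank 6, with invariant factors (1,1,1,1,1,1).

Computing H_k = (kernel of ∂_k) / (image of ∂_{k+1}):

  H_0: rank C_0 − rank ∂_1 = 6 − 5 = 1, and the invariant factors of ∂_1 are all 1, so H_0 ≅ Z.
  H_1: rank ker ∂_1 − rank ∂_2 = (12 − 5) − 6 = 1, and the invariant factors of ∂_2 are all 1, so H_1 ≅ Z.
  H_2: rank ker ∂_2 − rank ∂_3 = (6 − 6) − 0 = 0, and there is no ∂_3, so H_2 ≅ 0.

As a check, the Euler characteristic is 6 − 12 + 6 = 0, which agrees with 1 − 1 + 0 = 0.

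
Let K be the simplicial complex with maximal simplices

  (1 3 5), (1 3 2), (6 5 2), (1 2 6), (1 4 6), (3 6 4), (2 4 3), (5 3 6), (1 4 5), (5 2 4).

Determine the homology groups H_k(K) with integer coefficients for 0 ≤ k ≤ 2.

We work with the vertex ordering 1 < 2 < 3 < 4 < 5 < 6. The simplices of K, each written with vertices in increasing order, are:

  0-simplices (6): [1], [2], [3], [4], [5], [6]
  1-simplices (15): [1,2], [1,3], [1,4], [1,5], [1,6], [2,3], [2,4], [2,5], [2,6], [3,4], [3,5], [3,6], [4,5], [4,6], [5,6]
  2-simplices (10): [1,2,3], [1,2,6], [1,3,5], [1,4,5], [1,4,6], [2,3,4], [2,4,5], [2,5,6], [3,4,6], [3,5,6]

giving chain groups C_0 ≅ Z^6, C_1 ≅ Z^15, C_2 ≅ Z^10.

∂_1: C_1 → C_0 maps an edge to its endpoints' difference, ∂[p,q] = q − p. For instance
  ∂[2,3] = [3] − [2].
The 6×15 boundary matrix has rank 5 and Smith normal form diag(1,1,1,1,1).

Boundary ∂_2: C_2 → C_1 maps a triangle to the signed sum of its edges. For instance
  ∂[2,5,6] = [5,6] − [2,6] + [2,5],
  ∂[1,2,3] = [2,3] − [1,3] + [1,2].
As a 15×10 matrix over Z this has rank 10, with invariant factors (1,1,1,1,1,1,1,1,1,2).

From H_k ≅ ker(∂_k) / im(∂_{k+1}) we obtain:

  H_0: rank C_0 − rank ∂_1 = 6 − 5 = 1, and the invariant factors of ∂_1 are all 1, so H_0 ≅ Z.
  H_1: rank ker ∂_1 − rank ∂_2 = (15 − 5) − 10 = 0, and ∂_2 has invariant factor 2 > 1, so H_1 ≅ Z/2.
  H_2: rank ker ∂_2 − rank ∂_3 = (10 − 10) − 0 = 0, and there is no ∂_3, so H_2 ≅ 0.

As a check, the Euler characteristic is 6 − 15 + 10 = 1, which agrees with 1 − 0 + 0 = 1.

H_0 ≅ Z,  H_1 ≅ Z/2,  H_2 = 0.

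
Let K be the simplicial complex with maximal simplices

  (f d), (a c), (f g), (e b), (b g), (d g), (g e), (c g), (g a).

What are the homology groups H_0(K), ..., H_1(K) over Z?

H_0 = Z,  H_1 = Z^3.

Take the total order a < b < c < d < e < f < g on the vertex set. Then K (dimension 1) consists of the simplices:

  0-simplices (7): a, b, c, d, e, f, g
  1-simplices (9): ac, ag, be, bg, cg, df, dg, eg, fg

so the chain groups are C_0 ≅ Z^7, C_1 ≅ Z^9.

The boundary map ∂_1: C_1 → C_0 is given by ∂[p,q] = [q] − [p]. For instance
  ∂ag = g − a.
As a 7×9 matrix over Z this has rank 6, with invariant factors (1,1,1,1,1,1).

Reading off H_k = ker ∂_k / im ∂_{k+1}:

  H_0: rank C_0 − rank ∂_1 = 7 − 6 = 1, and the invariant factors of ∂_1 are all 1, so H_0 ≅ Z.
  H_1: rank ker ∂_1 − rank ∂_2 = (9 − 6) − 0 = 3, and there is no ∂_2, so H_1 ≅ Z^3.

(K is a triangulation of a wedge of 3 circles.)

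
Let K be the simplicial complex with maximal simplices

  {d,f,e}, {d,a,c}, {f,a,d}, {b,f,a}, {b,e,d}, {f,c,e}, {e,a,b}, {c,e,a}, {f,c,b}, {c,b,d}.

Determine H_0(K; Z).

K has 6 vertices, 15 edges, 10 triangles.
rank ∂_0 = 0, rank ∂_1 = 5 ⇒ b_0 = 6 − 0 − 5 = 1; all invariant factors of ∂_1 are 1 so no torsion. So H_0 = Z.

H_0 ≅ Z.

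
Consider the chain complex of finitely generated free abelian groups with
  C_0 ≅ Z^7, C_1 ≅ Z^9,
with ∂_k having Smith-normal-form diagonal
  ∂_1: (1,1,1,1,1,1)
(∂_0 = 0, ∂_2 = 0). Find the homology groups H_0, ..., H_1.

H_0 = Z,  H_1 = Z^3.

H_0: b_0 = 7 − 0 − 6 = 1; torsion from ∂_1 factors > 1: none. So H_0 = Z.
H_1: b_1 = 9 − 6 − 0 = 3; torsion from ∂_2 factors > 1: none. So H_1 = Z^3.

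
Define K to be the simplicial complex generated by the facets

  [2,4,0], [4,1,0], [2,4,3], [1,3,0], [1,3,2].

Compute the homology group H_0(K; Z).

H_0 ≅ Z.

K has 5 vertices, 10 edges, 5 triangles.
rank ∂_0 = 0, rank ∂_1 = 4 ⇒ b_0 = 5 − 0 − 4 = 1; all invariant factors of ∂_1 are 1 so no torsion. So H_0 ≅ Z.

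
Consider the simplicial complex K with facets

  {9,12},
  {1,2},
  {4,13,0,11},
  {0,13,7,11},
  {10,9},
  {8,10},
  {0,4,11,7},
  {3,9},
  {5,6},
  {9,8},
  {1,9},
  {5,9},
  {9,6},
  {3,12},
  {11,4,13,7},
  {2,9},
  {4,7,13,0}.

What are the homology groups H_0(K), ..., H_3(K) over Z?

H_0 ≅ Z^2,  H_1 ≅ Z^4,  H_2 = 0,  H_3 ≅ Z.

We work with the vertex ordering 0 < 1 < 2 < 3 < 4 < 5 < 6 < 7 < 8 < 9 < 10 < 11 < 12 < 13. The simplices of K, each written with vertices in increasing order, are:

  0-simplices (14): [0], [1], [2], [3], [4], [5], [6], [7], [8], [9], [10], [11], [12], [13]
  1-simplices (22): (22 of them)
  2-simplices (10): [0,4,7], [0,4,11], [0,4,13], [0,7,11], [0,7,13], [0,11,13], [4,7,11], [4,7,13], [4,11,13], [7,11,13]
  3-simplices (5): [0,4,7,11], [0,4,7,13], [0,4,11,13], [0,7,11,13], [4,7,11,13]

Hence C_0 ≅ Z^14, C_1 ≅ Z^22, C_2 ≅ Z^10, C_3 ≅ Z^5.

The boundary map ∂_1: C_1 → C_0 maps an edge to its endpoints' difference, ∂[p,q] = q − p.
As a 14×22 matrix over Z this has rank 12, with invariant factors (1,1,1,1,1,1,1,1,1,1,1,1).

∂_2: C_2 → C_1 sends each 2-simplex [p,q,r] to [q,r] − [p,r] + [p,q]. For instance
  ∂[0,4,11] = [4,11] − [0,11] + [0,4],
  ∂[0,4,13] = [4,13] − [0,13] + [0,4].
As a 22×10 matrix over Z this has rank 6, with invariant factors (1,1,1,1,1,1).

The boundary map ∂_3: C_3 → C_2 sends each 3-simplex σ to the alternating sum Σ_i (−1)^i (σ with its i-th vertex removed). For instance
  ∂[4,7,11,13] = [7,11,13] − [4,11,13] + [4,7,13] − [4,7,11],
  ∂[0,4,7,13] = [4,7,13] − [0,7,13] + [0,4,13] − [0,4,7].
The resulting 10×5 matrix has rank 4, and its Smith normal form has invariant factors (1,1,1,1).

Reading off H_k = ker ∂_k / im ∂_{k+1}:

  H_0: rank C_0 − rank ∂_1 = 14 − 12 = 2, and the invariant factors of ∂_1 are all 1, so H_0 ≅ Z^2.
  H_1: rank ker ∂_1 − rank ∂_2 = (22 − 12) − 6 = 4, and the invariant factors of ∂_2 are all 1, so H_1 ≅ Z^4.
  H_2: rank ker ∂_2 − rank ∂_3 = (10 − 6) − 4 = 0, and the invariant factors of ∂_3 are all 1, so H_2 ≅ 0.
  H_3: rank ker ∂_3 − rank ∂_4 = (5 − 4) − 0 = 1, and there is no ∂_4, so H_3 ≅ Z.

As a check, the Euler characteristic is 14 − 22 + 10 − 5 = -3, which agrees with 2 − 4 + 0 − 1 = -3.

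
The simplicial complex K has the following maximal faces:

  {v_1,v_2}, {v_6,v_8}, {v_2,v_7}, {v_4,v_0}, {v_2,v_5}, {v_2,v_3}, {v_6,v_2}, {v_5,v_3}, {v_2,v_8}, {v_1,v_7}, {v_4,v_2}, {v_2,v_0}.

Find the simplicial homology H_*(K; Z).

Take the total order v_0 < v_1 < v_2 < v_3 < v_4 < v_5 < v_6 < v_7 < v_8 on the vertex set. Then K (dimension 1) consists of the simplices:

  0-simplices (9): [v_0], [v_1], [v_2], [v_3], [v_4], [v_5], [v_6], [v_7], [v_8]
  1-simplices (12): [v_0,v_2], [v_0,v_4], [v_1,v_2], [v_1,v_7], [v_2,v_3], [v_2,v_4], [v_2,v_5], [v_2,v_6], [v_2,v_7], [v_2,v_8], [v_3,v_5], [v_6,v_8]

Hence C_0 ≅ Z^9, C_1 ≅ Z^12.

The boundary map ∂_1: C_1 → C_0 maps an edge to its endpoints' difference, ∂[p,q] = q − p.
The 9×12 boundary matrix has rank 8 and Smith normal form diag(1,1,1,1,1,1,1,1).

Reading off H_k = ker ∂_k / im ∂_{k+1}:

  H_0: rank C_0 − rank ∂_1 = 9 − 8 = 1, and the invariant factors of ∂_1 are all 1, so H_0 ≅ Z.
  H_1: rank ker ∂_1 − rank ∂_2 = (12 − 8) − 0 = 4, and there is no ∂_2, so H_1 ≅ Z^4.

H_0 = Z,  H_1 = Z^4.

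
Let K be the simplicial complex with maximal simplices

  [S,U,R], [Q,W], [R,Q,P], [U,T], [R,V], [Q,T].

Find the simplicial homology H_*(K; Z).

H_0 = Z,  H_1 = Z,  H_2 = 0.

K has 8 vertices, 10 edges, 2 triangles.
rank ∂_0 = 0, rank ∂_1 = 7 ⇒ b_0 = 8 − 0 − 7 = 1; all invariant factors of ∂_1 are 1 so no torsion. So H_0 = Z.
rank ∂_1 = 7, rank ∂_2 = 2 ⇒ b_1 = 10 − 7 − 2 = 1; all invariant factors of ∂_2 are 1 so no torsion. So H_1 = Z.
rank ∂_2 = 2, rank ∂_3 = 0 ⇒ b_2 = 2 − 2 − 0 = 0. So H_2 = 0.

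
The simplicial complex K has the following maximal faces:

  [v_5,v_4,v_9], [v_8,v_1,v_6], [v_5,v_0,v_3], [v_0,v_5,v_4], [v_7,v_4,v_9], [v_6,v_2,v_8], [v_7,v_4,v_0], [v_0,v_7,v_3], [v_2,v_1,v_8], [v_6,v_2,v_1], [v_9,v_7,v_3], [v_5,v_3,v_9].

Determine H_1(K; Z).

Order the vertices as v_0 < v_1 < v_2 < v_3 < v_4 < v_5 < v_6 < v_7 < v_8 < v_9. Listing each simplex with vertices in this order, K has dimension 2 with simplices:

  0-simplices (10): [v_0], [v_1], [v_2], [v_3], [v_4], [v_5], [v_6], [v_7], [v_8], [v_9]
  1-simplices (18): (18 of them)
  2-simplices (12): (12 of them)

Hence C_0 ≅ Z^10, C_1 ≅ Z^18, C_2 ≅ Z^12.

Boundary ∂_1: C_1 → C_0 is given by ∂[p,q] = [q] − [p]. For instance
  ∂[v_1,v_2] = [v_2] − [v_1].
The 10×18 boundary matrix has rank 8 and Smith normal form diag(1,1,1,1,1,1,1,1).

Boundary ∂_2: C_2 → C_1 acts by ∂[p,q,r] = [q,r] − [p,r] + [p,q]. For instance
  ∂[v_1,v_2,v_8] = [v_2,v_8] − [v_1,v_8] + [v_1,v_2],
  ∂[v_0,v_3,v_5] = [v_3,v_5] − [v_0,v_5] + [v_0,v_3].
This gives a 18×12 integer matrix of rank 10; reducing to Smith normal form yields diagonal entries (1,1,1,1,1,1,1,1,1,1).

Reading off H_k = ker ∂_k / im ∂_{k+1}:

  H_1: rank ker ∂_1 − rank ∂_2 = (18 − 8) − 10 = 0, and the invariant factors of ∂_2 are all 1, so H_1 = 0.

(K is a triangulation of the disjoint union of the 2-sphere S^2 and the 2-sphere S^2.)

H_1 = 0.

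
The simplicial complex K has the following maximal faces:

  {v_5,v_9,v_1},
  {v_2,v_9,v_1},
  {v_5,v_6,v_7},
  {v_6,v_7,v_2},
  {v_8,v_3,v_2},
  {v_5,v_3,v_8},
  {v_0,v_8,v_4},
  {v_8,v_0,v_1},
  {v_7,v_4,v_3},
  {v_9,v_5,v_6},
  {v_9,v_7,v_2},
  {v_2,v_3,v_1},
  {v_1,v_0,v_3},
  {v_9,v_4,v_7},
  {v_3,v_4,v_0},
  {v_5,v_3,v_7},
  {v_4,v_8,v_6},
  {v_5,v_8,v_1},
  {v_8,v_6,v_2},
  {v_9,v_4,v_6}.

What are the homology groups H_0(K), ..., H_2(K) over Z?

H_0 = Z,  H_1 = Z ⊕ Z/2Z,  H_2 = 0.

Order the vertices as v_0 < v_1 < v_2 < v_3 < v_4 < v_5 < v_6 < v_7 < v_8 < v_9. Listing each simplex with vertices in this order, K has dimension 2 with simplices:

  0-simplices (10): [v_0], [v_1], [v_2], [v_3], [v_4], [v_5], [v_6], [v_7], [v_8], [v_9]
  1-simplices (30): (30 of them)
  2-simplices (20): (20 of them)

Hence C_0 ≅ Z^10, C_1 ≅ Z^30, C_2 ≅ Z^20.

The boundary map ∂_1: C_1 → C_0 is given by ∂[p,q] = [q] − [p].
This gives a 10×30 integer matrix of rank 9; reducing to Smith normal form yields diagonal entries (1,1,1,1,1,1,1,1,1).

∂_2: C_2 → C_1 sends each 2-simplex [p,q,r] to [q,r] − [p,r] + [p,q]. For instance
  ∂[v_2,v_3,v_8] = [v_3,v_8] − [v_2,v_8] + [v_2,v_3],
  ∂[v_0,v_4,v_8] = [v_4,v_8] − [v_0,v_8] + [v_0,v_4].
As a 30×20 matrix over Z this has rank 20, with invariant factors (1,1,1,1,1,1,1,1,1,1,1,1,1,1,1,1,1,1,1,2).

From H_k ≅ ker(∂_k) / im(∂_{k+1}) we obtain:

  H_0: rank C_0 − rank ∂_1 = 10 − 9 = 1, and the invariant factors of ∂_1 are all 1, so H_0 = Z.
  H_1: rank ker ∂_1 − rank ∂_2 = (30 − 9) − 20 = 1, and ∂_2 has invariant factor 2 > 1, so H_1 = Z ⊕ Z/2Z.
  H_2: rank ker ∂_2 − rank ∂_3 = (20 − 20) − 0 = 0, and there is no ∂_3, so H_2 = 0.

(K is a triangulation of the Klein bottle.)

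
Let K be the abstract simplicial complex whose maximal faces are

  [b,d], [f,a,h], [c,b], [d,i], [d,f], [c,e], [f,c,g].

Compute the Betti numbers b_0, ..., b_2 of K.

We work with the vertex ordering a < b < c < d < e < f < g < h < i. The simplices of K, each written with vertices in increasing order, are:

  0-simplices (9): a, b, c, d, e, f, g, h, i
  1-simplices (11): af, ah, bc, bd, ce, cf, cg, df, di, fg, fh
  2-simplices (2): afh, cfg

giving chain groups C_0 ≅ Z^9, C_1 ≅ Z^11, C_2 ≅ Z^2.

Boundary ∂_1: C_1 → C_0 sends each edge [p,q] (with p < q) to q − p. For instance
  ∂ce = e − c.
As a 9×11 matrix over Z this has rank 8, with invariant factors (1,1,1,1,1,1,1,1).

∂_2: C_2 → C_1 maps a triangle to the signed sum of its edges. For instance
  ∂afh = fh − ah + af,
  ∂cfg = fg − cg + cf.
The 11×2 boundary matrix has rank 2 and Smith normal form diag(1,1).

From H_k ≅ ker(∂_k) / im(∂_{k+1}) we obtain:

  H_0: rank C_0 − rank ∂_1 = 9 − 8 = 1, and the invariant factors of ∂_1 are all 1, so H_0 = Z.
  H_1: rank ker ∂_1 − rank ∂_2 = (11 − 8) − 2 = 1, and the invariant factors of ∂_2 are all 1, so H_1 = Z.
  H_2: rank ker ∂_2 − rank ∂_3 = (2 − 2) − 0 = 0, and there is no ∂_3, so H_2 = 0.

As a check, the Euler characteristic is 9 − 11 + 2 = 0, which agrees with 1 − 1 + 0 = 0.

Hence the Betti numbers are b_0 = 1, b_1 = 1, b_2 = 0.

b_0 = 1, b_1 = 1, b_2 = 0.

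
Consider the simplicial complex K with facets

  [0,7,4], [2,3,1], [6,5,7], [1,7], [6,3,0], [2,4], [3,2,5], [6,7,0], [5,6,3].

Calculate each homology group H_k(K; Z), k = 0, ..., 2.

We work with the vertex ordering 0 < 1 < 2 < 3 < 4 < 5 < 6 < 7. The simplices of K, each written with vertices in increasing order, are:

  0-simplices (8): [0], [1], [2], [3], [4], [5], [6], [7]
  1-simplices (16): [0,3], [0,4], [0,6], [0,7], [1,2], [1,3], [1,7], [2,3], [2,4], [2,5], [3,5], [3,6], [4,7], [5,6], [5,7], [6,7]
  2-simplices (7): [0,3,6], [0,4,7], [0,6,7], [1,2,3], [2,3,5], [3,5,6], [5,6,7]

giving chain groups C_0 ≅ Z^8, C_1 ≅ Z^16, C_2 ≅ Z^7.

∂_1: C_1 → C_0 maps an edge to its endpoints' difference, ∂[p,q] = q − p. For instance
  ∂[1,2] = [2] − [1].
The resulting 8×16 matrix has rank 7, and its Smith normal form has invariant factors (1,1,1,1,1,1,1).

Boundary ∂_2: C_2 → C_1 maps a triangle to the signed sum of its edges. For instance
  ∂[0,3,6] = [3,6] − [0,6] + [0,3],
  ∂[5,6,7] = [6,7] − [5,7] + [5,6].
The 16×7 boundary matrix has rank 7 and Smith normal form diag(1,1,1,1,1,1,1).

From H_k ≅ ker(∂_k) / im(∂_{k+1}) we obtain:

  H_0: rank C_0 − rank ∂_1 = 8 − 7 = 1, and the invariant factors of ∂_1 are all 1, so H_0 ≅ Z.
  H_1: rank ker ∂_1 − rank ∂_2 = (16 − 7) − 7 = 2, and the invariant factors of ∂_2 are all 1, so H_1 ≅ Z^2.
  H_2: rank ker ∂_2 − rank ∂_3 = (7 − 7) − 0 = 0, and there is no ∂_3, so H_2 ≅ 0.

H_0 = Z,  H_1 = Z^2,  H_2 = 0.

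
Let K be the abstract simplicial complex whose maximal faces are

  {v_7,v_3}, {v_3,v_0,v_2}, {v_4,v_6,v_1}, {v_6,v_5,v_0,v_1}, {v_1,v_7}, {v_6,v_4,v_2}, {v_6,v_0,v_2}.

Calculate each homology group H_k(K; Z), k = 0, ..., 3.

H_0 ≅ Z,  H_1 ≅ Z,  H_2 = 0,  H_3 = 0.

Take the total order v_0 < v_1 < v_2 < v_3 < v_4 < v_5 < v_6 < v_7 on the vertex set. Then K (dimension 3) consists of the simplices:

  0-simplices (8): [v_0], [v_1], [v_2], [v_3], [v_4], [v_5], [v_6], [v_7]
  1-simplices (15): (15 of them)
  2-simplices (8): [v_0,v_1,v_5], [v_0,v_1,v_6], [v_0,v_2,v_3], [v_0,v_2,v_6], [v_0,v_5,v_6], [v_1,v_4,v_6], [v_1,v_5,v_6], [v_2,v_4,v_6]
  3-simplices (1): [v_0,v_1,v_5,v_6]

so the chain groups are C_0 ≅ Z^8, C_1 ≅ Z^15, C_2 ≅ Z^8, C_3 ≅ Z^1.

∂_1: C_1 → C_0 is given by ∂[p,q] = [q] − [p].
The resulting 8×15 matrix has rank 7, and its Smith normal form has invariant factors (1,1,1,1,1,1,1).

The boundary map ∂_2: C_2 → C_1 sends each 2-simplex [p,q,r] to [q,r] − [p,r] + [p,q]. For instance
  ∂[v_0,v_2,v_3] = [v_2,v_3] − [v_0,v_3] + [v_0,v_2],
  ∂[v_2,v_4,v_6] = [v_4,v_6] − [v_2,v_6] + [v_2,v_4].
As a 15×8 matrix over Z this has rank 7, with invariant factors (1,1,1,1,1,1,1).

The boundary map ∂_3: C_3 → C_2 sends each 3-simplex σ to the alternating sum Σ_i (−1)^i (σ with its i-th vertex removed). For instance
  ∂[v_0,v_1,v_5,v_6] = [v_1,v_5,v_6] − [v_0,v_5,v_6] + [v_0,v_1,v_6] − [v_0,v_1,v_5].
This gives a 8×1 integer matrix of rank 1; reducing to Smith normal form yields diagonal entries (1).

Computing H_k = (kernel of ∂_k) / (image of ∂_{k+1}):

  H_0: rank C_0 − rank ∂_1 = 8 − 7 = 1, and the invariant factors of ∂_1 are all 1, so H_0 = Z.
  H_1: rank ker ∂_1 − rank ∂_2 = (15 − 7) − 7 = 1, and the invariant factors of ∂_2 are all 1, so H_1 = Z.
  H_2: rank ker ∂_2 − rank ∂_3 = (8 − 7) − 1 = 0, and the invariant factors of ∂_3 are all 1, so H_2 = 0.
  H_3: rank ker ∂_3 − rank ∂_4 = (1 − 1) − 0 = 0, and there is no ∂_4, so H_3 = 0.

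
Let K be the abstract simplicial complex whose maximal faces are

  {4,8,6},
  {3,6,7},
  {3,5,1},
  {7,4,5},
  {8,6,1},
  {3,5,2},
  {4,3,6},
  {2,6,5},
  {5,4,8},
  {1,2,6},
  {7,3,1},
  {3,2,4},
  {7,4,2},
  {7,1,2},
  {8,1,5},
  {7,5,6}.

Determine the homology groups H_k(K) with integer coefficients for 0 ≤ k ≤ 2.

H_0 ≅ Z,  H_1 ≅ Z^2,  H_2 ≅ Z.

K has 8 vertices, 24 edges, 16 triangles.
rank ∂_0 = 0, rank ∂_1 = 7 ⇒ b_0 = 8 − 0 − 7 = 1; all invariant factors of ∂_1 are 1 so no torsion. So H_0 = Z.
rank ∂_1 = 7, rank ∂_2 = 15 ⇒ b_1 = 24 − 7 − 15 = 2; all invariant factors of ∂_2 are 1 so no torsion. So H_1 = Z^2.
rank ∂_2 = 15, rank ∂_3 = 0 ⇒ b_2 = 16 − 15 − 0 = 1. So H_2 = Z.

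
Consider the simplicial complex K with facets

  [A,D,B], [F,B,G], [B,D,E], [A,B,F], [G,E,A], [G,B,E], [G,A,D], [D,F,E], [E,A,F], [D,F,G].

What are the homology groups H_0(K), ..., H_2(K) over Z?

Take the total order A < B < D < E < F < G on the vertex set. Then K (dimension 2) consists of the simplices:

  0-simplices (6): A, B, D, E, F, G
  1-simplices (15): AB, AD, AE, AF, AG, BD, BE, BF, BG, DE, DF, DG, EF, EG, FG
  2-simplices (10): ABD, ABF, ADG, AEF, AEG, BDE, BEG, BFG, DEF, DFG

Hence C_0 ≅ Z^6, C_1 ≅ Z^15, C_2 ≅ Z^10.

∂_1: C_1 → C_0 is given by ∂[p,q] = [q] − [p]. For instance
  ∂DF = F − D.
This gives a 6×15 integer matrix of rank 5; reducing to Smith normal form yields diagonal entries (1,1,1,1,1).

Boundary ∂_2: C_2 → C_1 acts by ∂[p,q,r] = [q,r] − [p,r] + [p,q]. For instance
  ∂ADG = DG − AG + AD,
  ∂DEF = EF − DF + DE.
As a 15×10 matrix over Z this has rank 10, with invariant factors (1,1,1,1,1,1,1,1,1,2).

Now H_k = ker ∂_k / im ∂_{k+1}, so:

  H_0: rank C_0 − rank ∂_1 = 6 − 5 = 1, and the invariant factors of ∂_1 are all 1, so H_0 = Z.
  H_1: rank ker ∂_1 − rank ∂_2 = (15 − 5) − 10 = 0, and ∂_2 has invariant factor 2 > 1, so H_1 = Z/2.
  H_2: rank ker ∂_2 − rank ∂_3 = (10 − 10) − 0 = 0, and there is no ∂_3, so H_2 = 0.

(K is a triangulation of the real projective plane RP^2.)

H_0 = Z,  H_1 = Z/2,  H_2 = 0.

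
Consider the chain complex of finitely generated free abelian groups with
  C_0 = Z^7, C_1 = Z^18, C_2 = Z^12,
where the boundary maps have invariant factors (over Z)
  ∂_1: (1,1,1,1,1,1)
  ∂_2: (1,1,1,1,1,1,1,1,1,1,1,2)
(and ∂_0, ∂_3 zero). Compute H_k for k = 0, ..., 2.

H_0 = Z,  H_1 = Z/2Z,  H_2 = 0.

H_0: b_0 = 7 − 0 − 6 = 1; torsion from ∂_1 factors > 1: none. So H_0 = Z.
H_1: b_1 = 18 − 6 − 12 = 0; torsion from ∂_2 factors > 1: [2]. So H_1 = Z/2Z.
H_2: b_2 = 12 − 12 − 0 = 0; torsion from ∂_3 factors > 1: none. So H_2 = 0.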